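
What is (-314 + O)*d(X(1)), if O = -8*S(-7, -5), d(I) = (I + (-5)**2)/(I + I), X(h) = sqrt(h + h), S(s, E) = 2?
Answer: -165 - 4125*sqrt(2)/2 ≈ -3081.8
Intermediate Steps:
X(h) = sqrt(2)*sqrt(h) (X(h) = sqrt(2*h) = sqrt(2)*sqrt(h))
d(I) = (25 + I)/(2*I) (d(I) = (I + 25)/((2*I)) = (25 + I)*(1/(2*I)) = (25 + I)/(2*I))
O = -16 (O = -8*2 = -16)
(-314 + O)*d(X(1)) = (-314 - 16)*((25 + sqrt(2)*sqrt(1))/(2*((sqrt(2)*sqrt(1))))) = -165*(25 + sqrt(2)*1)/(sqrt(2)*1) = -165*(25 + sqrt(2))/(sqrt(2)) = -165*sqrt(2)/2*(25 + sqrt(2)) = -165*sqrt(2)*(25 + sqrt(2))/2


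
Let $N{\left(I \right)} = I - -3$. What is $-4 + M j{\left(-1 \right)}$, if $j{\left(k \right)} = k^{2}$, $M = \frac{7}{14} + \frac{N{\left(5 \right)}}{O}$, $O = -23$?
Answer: $- \frac{177}{46} \approx -3.8478$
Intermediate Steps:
$N{\left(I \right)} = 3 + I$ ($N{\left(I \right)} = I + 3 = 3 + I$)
$M = \frac{7}{46}$ ($M = \frac{7}{14} + \frac{3 + 5}{-23} = 7 \cdot \frac{1}{14} + 8 \left(- \frac{1}{23}\right) = \frac{1}{2} - \frac{8}{23} = \frac{7}{46} \approx 0.15217$)
$-4 + M j{\left(-1 \right)} = -4 + \frac{7 \left(-1\right)^{2}}{46} = -4 + \frac{7}{46} \cdot 1 = -4 + \frac{7}{46} = - \frac{177}{46}$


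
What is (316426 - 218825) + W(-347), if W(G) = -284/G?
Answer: 33867831/347 ≈ 97602.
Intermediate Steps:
(316426 - 218825) + W(-347) = (316426 - 218825) - 284/(-347) = 97601 - 284*(-1/347) = 97601 + 284/347 = 33867831/347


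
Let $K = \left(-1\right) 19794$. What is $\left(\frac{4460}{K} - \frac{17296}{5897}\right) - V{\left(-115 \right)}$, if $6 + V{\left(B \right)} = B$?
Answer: $\frac{6877546867}{58362609} \approx 117.84$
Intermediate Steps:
$K = -19794$
$V{\left(B \right)} = -6 + B$
$\left(\frac{4460}{K} - \frac{17296}{5897}\right) - V{\left(-115 \right)} = \left(\frac{4460}{-19794} - \frac{17296}{5897}\right) - \left(-6 - 115\right) = \left(4460 \left(- \frac{1}{19794}\right) - \frac{17296}{5897}\right) - -121 = \left(- \frac{2230}{9897} - \frac{17296}{5897}\right) + 121 = - \frac{184328822}{58362609} + 121 = \frac{6877546867}{58362609}$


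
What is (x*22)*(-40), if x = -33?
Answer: 29040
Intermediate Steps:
(x*22)*(-40) = -33*22*(-40) = -726*(-40) = 29040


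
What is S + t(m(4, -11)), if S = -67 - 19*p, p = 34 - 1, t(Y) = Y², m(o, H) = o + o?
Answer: -630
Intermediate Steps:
m(o, H) = 2*o
p = 33
S = -694 (S = -67 - 19*33 = -67 - 627 = -694)
S + t(m(4, -11)) = -694 + (2*4)² = -694 + 8² = -694 + 64 = -630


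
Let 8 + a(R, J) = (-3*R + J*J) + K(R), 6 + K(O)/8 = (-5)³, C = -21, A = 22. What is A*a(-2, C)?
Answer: -13398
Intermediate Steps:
K(O) = -1048 (K(O) = -48 + 8*(-5)³ = -48 + 8*(-125) = -48 - 1000 = -1048)
a(R, J) = -1056 + J² - 3*R (a(R, J) = -8 + ((-3*R + J*J) - 1048) = -8 + ((-3*R + J²) - 1048) = -8 + ((J² - 3*R) - 1048) = -8 + (-1048 + J² - 3*R) = -1056 + J² - 3*R)
A*a(-2, C) = 22*(-1056 + (-21)² - 3*(-2)) = 22*(-1056 + 441 + 6) = 22*(-609) = -13398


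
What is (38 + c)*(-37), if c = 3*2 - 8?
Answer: -1332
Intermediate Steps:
c = -2 (c = 6 - 8 = -2)
(38 + c)*(-37) = (38 - 2)*(-37) = 36*(-37) = -1332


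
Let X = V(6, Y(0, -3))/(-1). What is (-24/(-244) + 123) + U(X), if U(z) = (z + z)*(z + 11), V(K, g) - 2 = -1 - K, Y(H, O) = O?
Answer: 17269/61 ≈ 283.10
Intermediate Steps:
V(K, g) = 1 - K (V(K, g) = 2 + (-1 - K) = 1 - K)
X = 5 (X = (1 - 1*6)/(-1) = (1 - 6)*(-1) = -5*(-1) = 5)
U(z) = 2*z*(11 + z) (U(z) = (2*z)*(11 + z) = 2*z*(11 + z))
(-24/(-244) + 123) + U(X) = (-24/(-244) + 123) + 2*5*(11 + 5) = (-24*(-1/244) + 123) + 2*5*16 = (6/61 + 123) + 160 = 7509/61 + 160 = 17269/61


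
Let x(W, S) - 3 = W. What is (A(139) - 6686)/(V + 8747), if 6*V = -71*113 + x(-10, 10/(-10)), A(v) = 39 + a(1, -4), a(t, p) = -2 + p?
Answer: -19959/22226 ≈ -0.89800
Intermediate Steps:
x(W, S) = 3 + W
A(v) = 33 (A(v) = 39 + (-2 - 4) = 39 - 6 = 33)
V = -4015/3 (V = (-71*113 + (3 - 10))/6 = (-8023 - 7)/6 = (⅙)*(-8030) = -4015/3 ≈ -1338.3)
(A(139) - 6686)/(V + 8747) = (33 - 6686)/(-4015/3 + 8747) = -6653/22226/3 = -6653*3/22226 = -19959/22226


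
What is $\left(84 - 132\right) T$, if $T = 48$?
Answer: $-2304$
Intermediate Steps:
$\left(84 - 132\right) T = \left(84 - 132\right) 48 = \left(-48\right) 48 = -2304$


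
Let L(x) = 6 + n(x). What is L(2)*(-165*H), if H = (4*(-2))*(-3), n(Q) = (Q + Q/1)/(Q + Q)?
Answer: -27720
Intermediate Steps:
n(Q) = 1 (n(Q) = (Q + Q*1)/((2*Q)) = (Q + Q)*(1/(2*Q)) = (2*Q)*(1/(2*Q)) = 1)
H = 24 (H = -8*(-3) = 24)
L(x) = 7 (L(x) = 6 + 1 = 7)
L(2)*(-165*H) = 7*(-165*24) = 7*(-3960) = -27720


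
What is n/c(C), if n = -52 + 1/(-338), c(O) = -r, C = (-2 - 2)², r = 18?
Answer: 1953/676 ≈ 2.8891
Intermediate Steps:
C = 16 (C = (-4)² = 16)
c(O) = -18 (c(O) = -1*18 = -18)
n = -17577/338 (n = -52 - 1/338 = -17577/338 ≈ -52.003)
n/c(C) = -17577/338/(-18) = -17577/338*(-1/18) = 1953/676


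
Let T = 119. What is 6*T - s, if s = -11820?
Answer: 12534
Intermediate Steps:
6*T - s = 6*119 - 1*(-11820) = 714 + 11820 = 12534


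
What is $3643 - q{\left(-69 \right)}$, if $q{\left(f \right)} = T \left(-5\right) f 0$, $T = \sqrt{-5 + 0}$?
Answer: $3643$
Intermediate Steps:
$T = i \sqrt{5}$ ($T = \sqrt{-5} = i \sqrt{5} \approx 2.2361 i$)
$q{\left(f \right)} = 0$ ($q{\left(f \right)} = i \sqrt{5} \left(-5\right) f 0 = - 5 i \sqrt{5} \cdot 0 = 0$)
$3643 - q{\left(-69 \right)} = 3643 - 0 = 3643 + 0 = 3643$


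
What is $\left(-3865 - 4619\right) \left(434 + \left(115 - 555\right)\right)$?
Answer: $50904$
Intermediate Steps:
$\left(-3865 - 4619\right) \left(434 + \left(115 - 555\right)\right) = - 8484 \left(434 - 440\right) = \left(-8484\right) \left(-6\right) = 50904$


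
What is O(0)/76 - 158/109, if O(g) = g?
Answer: -158/109 ≈ -1.4495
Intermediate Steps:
O(0)/76 - 158/109 = 0/76 - 158/109 = (1/76)*0 - 158*1/109 = 0 - 158/109 = -158/109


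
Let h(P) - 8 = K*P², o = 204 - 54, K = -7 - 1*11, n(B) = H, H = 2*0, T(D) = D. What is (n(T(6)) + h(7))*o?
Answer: -131100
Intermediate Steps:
H = 0
n(B) = 0
K = -18 (K = -7 - 11 = -18)
o = 150
h(P) = 8 - 18*P²
(n(T(6)) + h(7))*o = (0 + (8 - 18*7²))*150 = (0 + (8 - 18*49))*150 = (0 + (8 - 882))*150 = (0 - 874)*150 = -874*150 = -131100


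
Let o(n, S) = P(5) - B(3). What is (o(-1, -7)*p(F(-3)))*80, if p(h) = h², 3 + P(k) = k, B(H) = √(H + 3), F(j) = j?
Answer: 1440 - 720*√6 ≈ -323.63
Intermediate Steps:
B(H) = √(3 + H)
P(k) = -3 + k
o(n, S) = 2 - √6 (o(n, S) = (-3 + 5) - √(3 + 3) = 2 - √6)
(o(-1, -7)*p(F(-3)))*80 = ((2 - √6)*(-3)²)*80 = ((2 - √6)*9)*80 = (18 - 9*√6)*80 = 1440 - 720*√6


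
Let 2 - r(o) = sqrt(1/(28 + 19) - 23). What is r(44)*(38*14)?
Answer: 1064 - 3192*I*sqrt(1410)/47 ≈ 1064.0 - 2550.2*I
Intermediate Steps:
r(o) = 2 - 6*I*sqrt(1410)/47 (r(o) = 2 - sqrt(1/(28 + 19) - 23) = 2 - sqrt(1/47 - 23) = 2 - sqrt(-1080/47) = 2 - 6*I*sqrt(1410)/47)
r(44)*(38*14) = (2 - 6*I*sqrt(1410)/47)*(38*14) = (2 - 6*I*sqrt(1410)/47)*532 = 1064 - 3192*I*sqrt(1410)/47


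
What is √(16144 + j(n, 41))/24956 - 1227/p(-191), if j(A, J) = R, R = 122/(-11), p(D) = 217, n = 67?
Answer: -1227/217 + 3*√216898/274516 ≈ -5.6493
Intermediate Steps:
R = -122/11 (R = 122*(-1/11) = -122/11 ≈ -11.091)
j(A, J) = -122/11
√(16144 + j(n, 41))/24956 - 1227/p(-191) = √(16144 - 122/11)/24956 - 1227/217 = √(177462/11)*(1/24956) - 1227*1/217 = (3*√216898/11)*(1/24956) - 1227/217 = 3*√216898/274516 - 1227/217 = -1227/217 + 3*√216898/274516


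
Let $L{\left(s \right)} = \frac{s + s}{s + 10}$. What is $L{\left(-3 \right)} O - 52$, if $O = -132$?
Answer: $\frac{428}{7} \approx 61.143$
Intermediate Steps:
$L{\left(s \right)} = \frac{2 s}{10 + s}$
$L{\left(-3 \right)} O - 52 = 2 \left(-3\right) \frac{1}{10 - 3} \left(-132\right) - 52 = 2 \left(-3\right) \frac{1}{7} \left(-132\right) - 52 = \left(- \frac{6}{7}\right) \left(-132\right) - 52 = \frac{792}{7} - 52 = \frac{428}{7}$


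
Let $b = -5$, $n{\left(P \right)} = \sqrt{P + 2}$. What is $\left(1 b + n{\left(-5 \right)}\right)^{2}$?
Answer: $\left(5 - i \sqrt{3}\right)^{2} \approx 22.0 - 17.32 i$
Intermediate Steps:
$n{\left(P \right)} = \sqrt{2 + P}$
$\left(1 b + n{\left(-5 \right)}\right)^{2} = \left(1 \left(-5\right) + \sqrt{2 - 5}\right)^{2} = \left(-5 + \sqrt{-3}\right)^{2} = \left(-5 + i \sqrt{3}\right)^{2}$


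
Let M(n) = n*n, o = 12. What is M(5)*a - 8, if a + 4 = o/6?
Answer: -58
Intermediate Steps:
M(n) = n²
a = -2 (a = -4 + 12/6 = -4 + 12*(⅙) = -4 + 2 = -2)
M(5)*a - 8 = 5²*(-2) - 8 = 25*(-2) - 8 = -50 - 8 = -58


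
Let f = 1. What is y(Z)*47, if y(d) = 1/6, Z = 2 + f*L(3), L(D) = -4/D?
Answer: 47/6 ≈ 7.8333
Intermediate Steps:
Z = 2/3 (Z = 2 + 1*(-4/3) = 2 - 4/3 = 2/3 ≈ 0.66667)
y(d) = 1/6
y(Z)*47 = (1/6)*47 = 47/6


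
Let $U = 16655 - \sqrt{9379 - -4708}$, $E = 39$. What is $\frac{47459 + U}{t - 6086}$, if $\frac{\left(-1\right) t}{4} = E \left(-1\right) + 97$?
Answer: $- \frac{32057}{3159} + \frac{\sqrt{14087}}{6318} \approx -10.129$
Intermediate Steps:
$t = -232$ ($t = - 4 \left(39 \left(-1\right) + 97\right) = - 4 \left(-39 + 97\right) = \left(-4\right) 58 = -232$)
$U = 16655 - \sqrt{14087}$ ($U = 16655 - \sqrt{9379 + 4708} = 16655 - \sqrt{14087} \approx 16536.0$)
$\frac{47459 + U}{t - 6086} = \frac{47459 + \left(16655 - \sqrt{14087}\right)}{-232 - 6086} = \frac{64114 - \sqrt{14087}}{-6318} = \left(64114 - \sqrt{14087}\right) \left(- \frac{1}{6318}\right) = - \frac{32057}{3159} + \frac{\sqrt{14087}}{6318}$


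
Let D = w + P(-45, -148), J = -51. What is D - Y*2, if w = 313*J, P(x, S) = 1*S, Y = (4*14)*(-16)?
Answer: -14319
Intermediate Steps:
Y = -896 (Y = 56*(-16) = -896)
P(x, S) = S
w = -15963 (w = 313*(-51) = -15963)
D = -16111 (D = -15963 - 148 = -16111)
D - Y*2 = -16111 - (-896)*2 = -16111 - 1*(-1792) = -16111 + 1792 = -14319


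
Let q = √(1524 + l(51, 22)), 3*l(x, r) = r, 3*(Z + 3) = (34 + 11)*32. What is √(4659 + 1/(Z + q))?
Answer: √(6667032 + 4659*√13782)/√(1431 + √13782) ≈ 68.257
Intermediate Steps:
Z = 477 (Z = -3 + ((34 + 11)*32)/3 = -3 + (45*32)/3 = -3 + (⅓)*1440 = -3 + 480 = 477)
l(x, r) = r/3
q = √13782/3 (q = √(1524 + (⅓)*22) = √(1524 + 22/3) = √(4594/3) = √13782/3 ≈ 39.132)
√(4659 + 1/(Z + q)) = √(4659 + 1/(477 + √13782/3))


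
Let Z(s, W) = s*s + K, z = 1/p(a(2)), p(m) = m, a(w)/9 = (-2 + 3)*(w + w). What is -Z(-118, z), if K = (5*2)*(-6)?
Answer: -13864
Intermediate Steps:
a(w) = 18*w (a(w) = 9*((-2 + 3)*(w + w)) = 9*(1*(2*w)) = 9*(2*w) = 18*w)
K = -60 (K = 10*(-6) = -60)
z = 1/36 (z = 1/(18*2) = 1/36 ≈ 0.027778)
Z(s, W) = -60 + s² (Z(s, W) = s*s - 60 = s² - 60 = -60 + s²)
-Z(-118, z) = -(-60 + (-118)²) = -(-60 + 13924) = -1*13864 = -13864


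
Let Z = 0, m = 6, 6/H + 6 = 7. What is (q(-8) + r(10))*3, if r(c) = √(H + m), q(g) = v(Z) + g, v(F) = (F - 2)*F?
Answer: -24 + 6*√3 ≈ -13.608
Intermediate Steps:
H = 6 (H = 6/(-6 + 7) = 6/1 = 6*1 = 6)
v(F) = F*(-2 + F) (v(F) = (-2 + F)*F = F*(-2 + F))
q(g) = g (q(g) = 0*(-2 + 0) + g = 0*(-2) + g = 0 + g = g)
r(c) = 2*√3 (r(c) = √(6 + 6) = √12 = 2*√3)
(q(-8) + r(10))*3 = (-8 + 2*√3)*3 = -24 + 6*√3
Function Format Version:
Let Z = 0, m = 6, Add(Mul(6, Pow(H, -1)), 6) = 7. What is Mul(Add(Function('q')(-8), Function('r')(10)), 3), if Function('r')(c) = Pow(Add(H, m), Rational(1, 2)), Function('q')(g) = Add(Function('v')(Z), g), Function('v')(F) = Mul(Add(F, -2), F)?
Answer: Add(-24, Mul(6, Pow(3, Rational(1, 2)))) ≈ -13.608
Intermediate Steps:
H = 6 (H = Mul(6, Pow(Add(-6, 7), -1)) = Mul(6, Pow(1, -1)) = Mul(6, 1) = 6)
Function('v')(F) = Mul(F, Add(-2, F)) (Function('v')(F) = Mul(Add(-2, F), F) = Mul(F, Add(-2, F)))
Function('q')(g) = g (Function('q')(g) = Add(Mul(0, Add(-2, 0)), g) = Add(Mul(0, -2), g) = Add(0, g) = g)
Function('r')(c) = Mul(2, Pow(3, Rational(1, 2))) (Function('r')(c) = Pow(Add(6, 6), Rational(1, 2)) = Pow(12, Rational(1, 2)) = Mul(2, Pow(3, Rational(1, 2))))
Mul(Add(Function('q')(-8), Function('r')(10)), 3) = Mul(Add(-8, Mul(2, Pow(3, Rational(1, 2)))), 3) = Add(-24, Mul(6, Pow(3, Rational(1, 2))))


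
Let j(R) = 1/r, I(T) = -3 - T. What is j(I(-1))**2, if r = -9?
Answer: 1/81 ≈ 0.012346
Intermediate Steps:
j(R) = -1/9 (j(R) = 1/(-9) = -1/9)
j(I(-1))**2 = (-1/9)**2 = 1/81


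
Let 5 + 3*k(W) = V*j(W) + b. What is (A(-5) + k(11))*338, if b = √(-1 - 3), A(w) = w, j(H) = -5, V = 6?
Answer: -16900/3 + 676*I/3 ≈ -5633.3 + 225.33*I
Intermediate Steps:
b = 2*I (b = √(-4) = 2*I ≈ 2.0*I)
k(W) = -35/3 + 2*I/3 (k(W) = -5/3 + (6*(-5) + 2*I)/3 = -5/3 + (-30 + 2*I)/3 = -5/3 + (-10 + 2*I/3) = -35/3 + 2*I/3)
(A(-5) + k(11))*338 = (-5 + (-35/3 + 2*I/3))*338 = (-50/3 + 2*I/3)*338 = -16900/3 + 676*I/3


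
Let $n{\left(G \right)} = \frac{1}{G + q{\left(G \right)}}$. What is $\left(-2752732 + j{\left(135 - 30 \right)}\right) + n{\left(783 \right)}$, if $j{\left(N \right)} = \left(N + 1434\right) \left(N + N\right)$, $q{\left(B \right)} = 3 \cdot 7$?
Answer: $- \frac{1953351767}{804} \approx -2.4295 \cdot 10^{6}$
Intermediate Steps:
$q{\left(B \right)} = 21$
$n{\left(G \right)} = \frac{1}{21 + G}$ ($n{\left(G \right)} = \frac{1}{G + 21} = \frac{1}{21 + G}$)
$j{\left(N \right)} = 2 N \left(1434 + N\right)$ ($j{\left(N \right)} = \left(1434 + N\right) 2 N = 2 N \left(1434 + N\right)$)
$\left(-2752732 + j{\left(135 - 30 \right)}\right) + n{\left(783 \right)} = \left(-2752732 + 2 \left(135 - 30\right) \left(1434 + \left(135 - 30\right)\right)\right) + \frac{1}{21 + 783} = \left(-2752732 + 2 \left(135 - 30\right) \left(1434 + \left(135 - 30\right)\right)\right) + \frac{1}{804} = \left(-2752732 + 2 \cdot 105 \left(1434 + 105\right)\right) + \frac{1}{804} = \left(-2752732 + 2 \cdot 105 \cdot 1539\right) + \frac{1}{804} = \left(-2752732 + 323190\right) + \frac{1}{804} = -2429542 + \frac{1}{804} = - \frac{1953351767}{804}$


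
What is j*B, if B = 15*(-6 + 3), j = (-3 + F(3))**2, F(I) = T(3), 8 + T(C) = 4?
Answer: -2205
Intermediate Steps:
T(C) = -4 (T(C) = -8 + 4 = -4)
F(I) = -4
j = 49 (j = (-3 - 4)**2 = (-7)**2 = 49)
B = -45 (B = 15*(-3) = -45)
j*B = 49*(-45) = -2205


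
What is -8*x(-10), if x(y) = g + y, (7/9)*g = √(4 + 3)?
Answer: 80 - 72*√7/7 ≈ 52.787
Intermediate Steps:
g = 9*√7/7 (g = 9*√(4 + 3)/7 = 9*√7/7 ≈ 3.4017)
x(y) = y + 9*√7/7 (x(y) = 9*√7/7 + y = y + 9*√7/7)
-8*x(-10) = -8*(-10 + 9*√7/7) = 80 - 72*√7/7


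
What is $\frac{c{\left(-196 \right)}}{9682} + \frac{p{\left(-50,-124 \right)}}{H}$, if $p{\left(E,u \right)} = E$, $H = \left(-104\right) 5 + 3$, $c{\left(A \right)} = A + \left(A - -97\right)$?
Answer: $\frac{7055}{106502} \approx 0.066243$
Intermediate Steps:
$c{\left(A \right)} = 97 + 2 A$ ($c{\left(A \right)} = A + \left(A + 97\right) = A + \left(97 + A\right) = 97 + 2 A$)
$H = -517$ ($H = -520 + 3 = -517$)
$\frac{c{\left(-196 \right)}}{9682} + \frac{p{\left(-50,-124 \right)}}{H} = \frac{97 + 2 \left(-196\right)}{9682} - \frac{50}{-517} = \left(97 - 392\right) \frac{1}{9682} - - \frac{50}{517} = \left(-295\right) \frac{1}{9682} + \frac{50}{517} = - \frac{295}{9682} + \frac{50}{517} = \frac{7055}{106502}$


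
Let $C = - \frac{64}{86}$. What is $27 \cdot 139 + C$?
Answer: $\frac{161347}{43} \approx 3752.3$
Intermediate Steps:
$C = - \frac{32}{43}$ ($C = \left(-64\right) \frac{1}{86} = - \frac{32}{43} \approx -0.74419$)
$27 \cdot 139 + C = 27 \cdot 139 - \frac{32}{43} = 3753 - \frac{32}{43} = \frac{161347}{43}$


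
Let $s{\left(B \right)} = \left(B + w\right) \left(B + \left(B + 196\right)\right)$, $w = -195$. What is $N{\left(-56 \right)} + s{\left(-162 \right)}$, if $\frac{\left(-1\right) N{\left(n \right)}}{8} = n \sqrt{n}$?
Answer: $45696 + 896 i \sqrt{14} \approx 45696.0 + 3352.5 i$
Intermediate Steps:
$s{\left(B \right)} = \left(-195 + B\right) \left(196 + 2 B\right)$ ($s{\left(B \right)} = \left(B - 195\right) \left(B + \left(B + 196\right)\right) = \left(-195 + B\right) \left(B + \left(196 + B\right)\right) = \left(-195 + B\right) \left(196 + 2 B\right)$)
$N{\left(n \right)} = - 8 n^{\frac{3}{2}}$ ($N{\left(n \right)} = - 8 n \sqrt{n} = - 8 n^{\frac{3}{2}}$)
$N{\left(-56 \right)} + s{\left(-162 \right)} = - 8 \left(-56\right)^{\frac{3}{2}} - \left(6792 - 52488\right) = - 8 \left(- 112 i \sqrt{14}\right) + \left(-38220 + 31428 + 2 \cdot 26244\right) = 896 i \sqrt{14} + \left(-38220 + 31428 + 52488\right) = 896 i \sqrt{14} + 45696 = 45696 + 896 i \sqrt{14}$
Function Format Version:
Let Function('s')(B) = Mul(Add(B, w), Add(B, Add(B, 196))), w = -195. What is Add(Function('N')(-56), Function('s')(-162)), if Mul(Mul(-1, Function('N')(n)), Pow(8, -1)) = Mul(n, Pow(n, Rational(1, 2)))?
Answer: Add(45696, Mul(896, I, Pow(14, Rational(1, 2)))) ≈ Add(45696., Mul(3352.5, I))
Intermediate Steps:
Function('s')(B) = Mul(Add(-195, B), Add(196, Mul(2, B))) (Function('s')(B) = Mul(Add(B, -195), Add(B, Add(B, 196))) = Mul(Add(-195, B), Add(B, Add(196, B))) = Mul(Add(-195, B), Add(196, Mul(2, B))))
Function('N')(n) = Mul(-8, Pow(n, Rational(3, 2))) (Function('N')(n) = Mul(-8, Mul(n, Pow(n, Rational(1, 2)))) = Mul(-8, Pow(n, Rational(3, 2))))
Add(Function('N')(-56), Function('s')(-162)) = Add(Mul(-8, Pow(-56, Rational(3, 2))), Add(-38220, Mul(-194, -162), Mul(2, Pow(-162, 2)))) = Add(Mul(-8, Mul(-112, I, Pow(14, Rational(1, 2)))), Add(-38220, 31428, Mul(2, 26244))) = Add(Mul(896, I, Pow(14, Rational(1, 2))), Add(-38220, 31428, 52488)) = Add(Mul(896, I, Pow(14, Rational(1, 2))), 45696) = Add(45696, Mul(896, I, Pow(14, Rational(1, 2))))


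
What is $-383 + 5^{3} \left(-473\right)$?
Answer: $-59508$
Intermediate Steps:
$-383 + 5^{3} \left(-473\right) = -383 + 125 \left(-473\right) = -383 - 59125 = -59508$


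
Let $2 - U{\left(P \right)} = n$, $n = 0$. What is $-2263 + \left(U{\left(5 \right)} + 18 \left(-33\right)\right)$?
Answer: $-2855$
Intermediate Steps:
$U{\left(P \right)} = 2$ ($U{\left(P \right)} = 2 - 0 = 2 + 0 = 2$)
$-2263 + \left(U{\left(5 \right)} + 18 \left(-33\right)\right) = -2263 + \left(2 + 18 \left(-33\right)\right) = -2263 + \left(2 - 594\right) = -2263 - 592 = -2855$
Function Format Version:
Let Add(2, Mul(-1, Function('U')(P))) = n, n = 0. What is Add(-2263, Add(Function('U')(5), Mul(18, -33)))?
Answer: -2855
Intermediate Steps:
Function('U')(P) = 2 (Function('U')(P) = Add(2, Mul(-1, 0)) = Add(2, 0) = 2)
Add(-2263, Add(Function('U')(5), Mul(18, -33))) = Add(-2263, Add(2, Mul(18, -33))) = Add(-2263, Add(2, -594)) = Add(-2263, -592) = -2855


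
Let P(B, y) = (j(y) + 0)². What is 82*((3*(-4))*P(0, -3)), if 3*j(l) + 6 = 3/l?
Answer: -16072/3 ≈ -5357.3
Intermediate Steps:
j(l) = -2 + 1/l (j(l) = -2 + (3/l)/3 = -2 + 1/l)
P(B, y) = (-2 + 1/y)² (P(B, y) = ((-2 + 1/y) + 0)² = (-2 + 1/y)²)
82*((3*(-4))*P(0, -3)) = 82*((3*(-4))*((-1 + 2*(-3))²/(-3)²)) = 82*(-4*(-1 - 6)²/3) = 82*(-4*(-7)²/3) = 82*(-4*49/3) = 82*(-12*49/9) = 82*(-196/3) = -16072/3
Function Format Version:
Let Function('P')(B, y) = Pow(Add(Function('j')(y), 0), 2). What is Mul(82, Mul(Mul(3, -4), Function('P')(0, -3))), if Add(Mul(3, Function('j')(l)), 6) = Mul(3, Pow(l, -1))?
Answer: Rational(-16072, 3) ≈ -5357.3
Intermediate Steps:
Function('j')(l) = Add(-2, Pow(l, -1)) (Function('j')(l) = Add(-2, Mul(Rational(1, 3), Mul(3, Pow(l, -1)))) = Add(-2, Pow(l, -1)))
Function('P')(B, y) = Pow(Add(-2, Pow(y, -1)), 2) (Function('P')(B, y) = Pow(Add(Add(-2, Pow(y, -1)), 0), 2) = Pow(Add(-2, Pow(y, -1)), 2))
Mul(82, Mul(Mul(3, -4), Function('P')(0, -3))) = Mul(82, Mul(Mul(3, -4), Mul(Pow(-3, -2), Pow(Add(-1, Mul(2, -3)), 2)))) = Mul(82, Mul(-12, Mul(Rational(1, 9), Pow(Add(-1, -6), 2)))) = Mul(82, Mul(-12, Mul(Rational(1, 9), Pow(-7, 2)))) = Mul(82, Mul(-12, Mul(Rational(1, 9), 49))) = Mul(82, Mul(-12, Rational(49, 9))) = Mul(82, Rational(-196, 3)) = Rational(-16072, 3)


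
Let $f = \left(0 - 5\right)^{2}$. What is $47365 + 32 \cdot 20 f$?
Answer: $63365$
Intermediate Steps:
$f = 25$ ($f = \left(-5\right)^{2} = 25$)
$47365 + 32 \cdot 20 f = 47365 + 32 \cdot 20 \cdot 25 = 47365 + 640 \cdot 25 = 47365 + 16000 = 63365$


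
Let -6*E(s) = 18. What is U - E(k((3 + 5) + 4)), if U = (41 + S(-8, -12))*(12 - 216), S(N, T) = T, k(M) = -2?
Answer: -5913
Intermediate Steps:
E(s) = -3 (E(s) = -⅙*18 = -3)
U = -5916 (U = (41 - 12)*(12 - 216) = 29*(-204) = -5916)
U - E(k((3 + 5) + 4)) = -5916 - 1*(-3) = -5916 + 3 = -5913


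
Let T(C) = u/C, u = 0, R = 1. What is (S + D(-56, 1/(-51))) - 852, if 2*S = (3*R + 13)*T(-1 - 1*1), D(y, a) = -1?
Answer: -853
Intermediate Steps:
T(C) = 0 (T(C) = 0/C = 0)
S = 0 (S = ((3*1 + 13)*0)/2 = ((3 + 13)*0)/2 = (16*0)/2 = (½)*0 = 0)
(S + D(-56, 1/(-51))) - 852 = (0 - 1) - 852 = -1 - 852 = -853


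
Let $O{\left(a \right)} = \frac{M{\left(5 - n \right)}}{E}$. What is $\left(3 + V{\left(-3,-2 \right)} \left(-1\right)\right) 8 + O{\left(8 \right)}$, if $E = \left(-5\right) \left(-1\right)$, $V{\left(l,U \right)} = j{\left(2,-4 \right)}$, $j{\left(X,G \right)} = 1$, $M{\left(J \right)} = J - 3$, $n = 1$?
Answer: $\frac{81}{5} \approx 16.2$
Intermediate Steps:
$M{\left(J \right)} = -3 + J$
$V{\left(l,U \right)} = 1$
$E = 5$
$O{\left(a \right)} = \frac{1}{5}$ ($O{\left(a \right)} = \frac{-3 + \left(5 - 1\right)}{5} = \left(-3 + \left(5 - 1\right)\right) \frac{1}{5} = \left(-3 + 4\right) \frac{1}{5} = 1 \cdot \frac{1}{5} = \frac{1}{5}$)
$\left(3 + V{\left(-3,-2 \right)} \left(-1\right)\right) 8 + O{\left(8 \right)} = \left(3 + 1 \left(-1\right)\right) 8 + \frac{1}{5} = \left(3 - 1\right) 8 + \frac{1}{5} = 2 \cdot 8 + \frac{1}{5} = 16 + \frac{1}{5} = \frac{81}{5}$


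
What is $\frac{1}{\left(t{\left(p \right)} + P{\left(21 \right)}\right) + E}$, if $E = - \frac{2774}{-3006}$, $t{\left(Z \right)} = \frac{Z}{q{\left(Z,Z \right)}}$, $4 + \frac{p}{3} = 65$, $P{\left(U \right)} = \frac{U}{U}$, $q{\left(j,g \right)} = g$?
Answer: $\frac{1503}{4393} \approx 0.34214$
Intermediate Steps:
$P{\left(U \right)} = 1$
$p = 183$ ($p = -12 + 3 \cdot 65 = -12 + 195 = 183$)
$t{\left(Z \right)} = 1$ ($t{\left(Z \right)} = \frac{Z}{Z} = 1$)
$E = \frac{1387}{1503}$ ($E = \left(-2774\right) \left(- \frac{1}{3006}\right) = \frac{1387}{1503} \approx 0.92282$)
$\frac{1}{\left(t{\left(p \right)} + P{\left(21 \right)}\right) + E} = \frac{1}{\left(1 + 1\right) + \frac{1387}{1503}} = \frac{1}{2 + \frac{1387}{1503}} = \frac{1}{\frac{4393}{1503}} = \frac{1503}{4393}$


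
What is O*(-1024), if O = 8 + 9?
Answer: -17408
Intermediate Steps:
O = 17
O*(-1024) = 17*(-1024) = -17408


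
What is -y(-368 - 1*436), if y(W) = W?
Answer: 804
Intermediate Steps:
-y(-368 - 1*436) = -(-368 - 1*436) = -(-368 - 436) = -1*(-804) = 804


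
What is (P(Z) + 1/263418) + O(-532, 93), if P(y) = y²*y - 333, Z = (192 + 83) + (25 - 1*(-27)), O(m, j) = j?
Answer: 9210553405975/263418 ≈ 3.4966e+7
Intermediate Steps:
Z = 327 (Z = 275 + (25 + 27) = 275 + 52 = 327)
P(y) = -333 + y³ (P(y) = y³ - 333 = -333 + y³)
(P(Z) + 1/263418) + O(-532, 93) = ((-333 + 327³) + 1/263418) + 93 = ((-333 + 34965783) + 1/263418) + 93 = (34965450 + 1/263418) + 93 = 9210528908101/263418 + 93 = 9210553405975/263418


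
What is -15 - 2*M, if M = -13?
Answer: 11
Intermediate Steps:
-15 - 2*M = -15 - 2*(-13) = -15 + 26 = 11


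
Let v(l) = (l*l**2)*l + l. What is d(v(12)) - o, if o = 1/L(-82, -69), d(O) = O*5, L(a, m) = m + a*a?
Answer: 690389699/6655 ≈ 1.0374e+5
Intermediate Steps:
L(a, m) = m + a**2
v(l) = l + l**4 (v(l) = l**3*l + l = l**4 + l = l + l**4)
d(O) = 5*O
o = 1/6655 (o = 1/(-69 + (-82)**2) = 1/(-69 + 6724) = 1/6655 ≈ 0.00015026)
d(v(12)) - o = 5*(12 + 12**4) - 1*1/6655 = 5*(12 + 20736) - 1/6655 = 5*20748 - 1/6655 = 103740 - 1/6655 = 690389699/6655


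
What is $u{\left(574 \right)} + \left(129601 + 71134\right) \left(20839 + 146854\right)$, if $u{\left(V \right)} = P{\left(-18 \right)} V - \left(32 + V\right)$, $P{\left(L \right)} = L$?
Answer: $33661843417$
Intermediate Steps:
$u{\left(V \right)} = -32 - 19 V$ ($u{\left(V \right)} = - 18 V - \left(32 + V\right) = -32 - 19 V$)
$u{\left(574 \right)} + \left(129601 + 71134\right) \left(20839 + 146854\right) = \left(-32 - 10906\right) + \left(129601 + 71134\right) \left(20839 + 146854\right) = \left(-32 - 10906\right) + 200735 \cdot 167693 = -10938 + 33661854355 = 33661843417$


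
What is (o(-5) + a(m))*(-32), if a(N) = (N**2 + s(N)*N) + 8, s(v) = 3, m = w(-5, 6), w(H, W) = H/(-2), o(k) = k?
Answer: -536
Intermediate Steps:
w(H, W) = -H/2 (w(H, W) = H*(-1/2) = -H/2)
m = 5/2 (m = -1/2*(-5) = 5/2 ≈ 2.5000)
a(N) = 8 + N**2 + 3*N (a(N) = (N**2 + 3*N) + 8 = 8 + N**2 + 3*N)
(o(-5) + a(m))*(-32) = (-5 + (8 + (5/2)**2 + 3*(5/2)))*(-32) = (-5 + (8 + 25/4 + 15/2))*(-32) = (-5 + 87/4)*(-32) = (67/4)*(-32) = -536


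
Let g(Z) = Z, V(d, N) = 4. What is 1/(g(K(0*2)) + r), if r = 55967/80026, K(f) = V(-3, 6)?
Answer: 80026/376071 ≈ 0.21280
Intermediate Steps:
K(f) = 4
r = 55967/80026 (r = 55967*(1/80026) = 55967/80026 ≈ 0.69936)
1/(g(K(0*2)) + r) = 1/(4 + 55967/80026) = 1/(376071/80026) = 80026/376071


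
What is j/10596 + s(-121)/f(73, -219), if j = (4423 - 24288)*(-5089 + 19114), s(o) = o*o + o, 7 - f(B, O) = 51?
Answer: -94034435/3532 ≈ -26624.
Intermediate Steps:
f(B, O) = -44 (f(B, O) = 7 - 1*51 = 7 - 51 = -44)
s(o) = o + o² (s(o) = o² + o = o + o²)
j = -278606625 (j = -19865*14025 = -278606625)
j/10596 + s(-121)/f(73, -219) = -278606625/10596 - 121*(1 - 121)/(-44) = -278606625*1/10596 - 121*(-120)*(-1/44) = -92868875/3532 + 14520*(-1/44) = -92868875/3532 - 330 = -94034435/3532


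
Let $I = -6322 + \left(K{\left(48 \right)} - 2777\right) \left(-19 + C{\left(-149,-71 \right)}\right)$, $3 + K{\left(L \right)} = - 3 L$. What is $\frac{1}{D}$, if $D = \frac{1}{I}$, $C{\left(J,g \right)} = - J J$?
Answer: $64964958$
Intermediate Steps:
$K{\left(L \right)} = -3 - 3 L$
$C{\left(J,g \right)} = - J^{2}$
$I = 64964958$ ($I = -6322 + \left(\left(-3 - 144\right) - 2777\right) \left(-19 - \left(-149\right)^{2}\right) = -6322 + \left(\left(-3 - 144\right) - 2777\right) \left(-19 - 22201\right) = -6322 + \left(-147 - 2777\right) \left(-19 - 22201\right) = -6322 - -64971280 = -6322 + 64971280 = 64964958$)
$D = \frac{1}{64964958} \approx 1.5393 \cdot 10^{-8}$
$\frac{1}{D} = \frac{1}{\frac{1}{64964958}} = 64964958$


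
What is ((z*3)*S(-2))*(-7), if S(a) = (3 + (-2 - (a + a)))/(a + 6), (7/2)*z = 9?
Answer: -135/2 ≈ -67.500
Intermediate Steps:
z = 18/7 (z = (2/7)*9 = 18/7 ≈ 2.5714)
S(a) = (1 - 2*a)/(6 + a) (S(a) = (3 + (-2 - 2*a))/(6 + a) = (1 - 2*a)/(6 + a))
((z*3)*S(-2))*(-7) = (((18/7)*3)*((1 - 2*(-2))/(6 - 2)))*(-7) = (54*((1 + 4)/4)/7)*(-7) = (54*((¼)*5)/7)*(-7) = ((54/7)*(5/4))*(-7) = (135/14)*(-7) = -135/2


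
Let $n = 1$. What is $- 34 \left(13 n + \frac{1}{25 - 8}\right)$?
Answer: $-444$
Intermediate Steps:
$- 34 \left(13 n + \frac{1}{25 - 8}\right) = - 34 \left(13 \cdot 1 + \frac{1}{25 - 8}\right) = - 34 \left(13 + \frac{1}{17}\right) = \left(-34\right) \frac{222}{17} = -444$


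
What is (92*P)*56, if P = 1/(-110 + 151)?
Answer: 5152/41 ≈ 125.66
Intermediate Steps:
P = 1/41 ≈ 0.024390
(92*P)*56 = (92*(1/41))*56 = (92/41)*56 = 5152/41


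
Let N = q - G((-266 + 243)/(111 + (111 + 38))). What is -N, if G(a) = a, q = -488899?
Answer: 127113717/260 ≈ 4.8890e+5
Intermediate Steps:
N = -127113717/260 (N = -488899 - (-266 + 243)/(111 + (111 + 38)) = -488899 - (-23)/(111 + 149) = -488899 - (-23)/260 = -488899 - 1*(-23/260) = -488899 + 23/260 = -127113717/260 ≈ -4.8890e+5)
-N = -1*(-127113717/260) = 127113717/260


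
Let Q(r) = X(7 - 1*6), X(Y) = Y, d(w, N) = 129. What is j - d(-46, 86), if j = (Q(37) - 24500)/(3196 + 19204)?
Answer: -2914099/22400 ≈ -130.09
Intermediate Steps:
Q(r) = 1 (Q(r) = 7 - 1*6 = 7 - 6 = 1)
j = -24499/22400 (j = (1 - 24500)/(3196 + 19204) = -24499/22400 ≈ -1.0937)
j - d(-46, 86) = -24499/22400 - 1*129 = -24499/22400 - 129 = -2914099/22400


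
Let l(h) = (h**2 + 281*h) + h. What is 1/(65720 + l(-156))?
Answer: 1/46064 ≈ 2.1709e-5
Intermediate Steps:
l(h) = h**2 + 282*h
1/(65720 + l(-156)) = 1/(65720 - 156*(282 - 156)) = 1/(65720 - 156*126) = 1/(65720 - 19656) = 1/46064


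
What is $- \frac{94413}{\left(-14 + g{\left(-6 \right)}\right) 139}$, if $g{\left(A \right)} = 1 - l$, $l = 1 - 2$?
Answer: $\frac{31471}{556} \approx 56.603$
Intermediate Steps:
$l = -1$ ($l = 1 - 2 = -1$)
$g{\left(A \right)} = 2$ ($g{\left(A \right)} = 1 - -1 = 1 + 1 = 2$)
$- \frac{94413}{\left(-14 + g{\left(-6 \right)}\right) 139} = - \frac{94413}{\left(-14 + 2\right) 139} = - \frac{94413}{\left(-12\right) 139} = - \frac{94413}{-1668} = \left(-94413\right) \left(- \frac{1}{1668}\right) = \frac{31471}{556}$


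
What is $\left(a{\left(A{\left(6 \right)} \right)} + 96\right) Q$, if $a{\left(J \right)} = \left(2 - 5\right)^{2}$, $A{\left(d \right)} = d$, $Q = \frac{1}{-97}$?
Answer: $- \frac{105}{97} \approx -1.0825$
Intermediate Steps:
$Q = - \frac{1}{97} \approx -0.010309$
$a{\left(J \right)} = 9$ ($a{\left(J \right)} = \left(-3\right)^{2} = 9$)
$\left(a{\left(A{\left(6 \right)} \right)} + 96\right) Q = \left(9 + 96\right) \left(- \frac{1}{97}\right) = 105 \left(- \frac{1}{97}\right) = - \frac{105}{97}$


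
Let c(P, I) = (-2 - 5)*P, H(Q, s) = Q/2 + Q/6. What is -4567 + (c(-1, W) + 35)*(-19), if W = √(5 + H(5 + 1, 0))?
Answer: -5365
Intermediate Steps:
H(Q, s) = 2*Q/3 (H(Q, s) = Q*(½) + Q*(⅙) = Q/2 + Q/6 = 2*Q/3)
W = 3 (W = √(5 + 2*(5 + 1)/3) = √(5 + (⅔)*6) = √(5 + 4) = √9 = 3)
c(P, I) = -7*P
-4567 + (c(-1, W) + 35)*(-19) = -4567 + (-7*(-1) + 35)*(-19) = -4567 + (7 + 35)*(-19) = -4567 + 42*(-19) = -4567 - 798 = -5365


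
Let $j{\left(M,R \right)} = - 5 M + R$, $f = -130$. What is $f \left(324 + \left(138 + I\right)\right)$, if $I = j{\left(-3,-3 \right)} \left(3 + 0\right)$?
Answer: $-64740$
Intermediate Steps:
$j{\left(M,R \right)} = R - 5 M$
$I = 36$ ($I = \left(-3 - -15\right) \left(3 + 0\right) = \left(-3 + 15\right) 3 = 12 \cdot 3 = 36$)
$f \left(324 + \left(138 + I\right)\right) = - 130 \left(324 + \left(138 + 36\right)\right) = - 130 \left(324 + 174\right) = \left(-130\right) 498 = -64740$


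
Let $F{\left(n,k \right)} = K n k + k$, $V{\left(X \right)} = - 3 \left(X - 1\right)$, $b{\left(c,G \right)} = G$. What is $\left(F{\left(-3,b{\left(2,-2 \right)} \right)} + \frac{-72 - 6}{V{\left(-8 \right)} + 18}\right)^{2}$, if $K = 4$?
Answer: $\frac{92416}{225} \approx 410.74$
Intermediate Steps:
$V{\left(X \right)} = 3 - 3 X$ ($V{\left(X \right)} = - 3 \left(-1 + X\right) = 3 - 3 X$)
$F{\left(n,k \right)} = k + 4 k n$ ($F{\left(n,k \right)} = 4 n k + k = 4 k n + k = k + 4 k n$)
$\left(F{\left(-3,b{\left(2,-2 \right)} \right)} + \frac{-72 - 6}{V{\left(-8 \right)} + 18}\right)^{2} = \left(- 2 \left(1 + 4 \left(-3\right)\right) + \frac{-72 - 6}{\left(3 - -24\right) + 18}\right)^{2} = \left(- 2 \left(1 - 12\right) - \frac{78}{\left(3 + 24\right) + 18}\right)^{2} = \left(\left(-2\right) \left(-11\right) - \frac{78}{27 + 18}\right)^{2} = \left(22 - \frac{78}{45}\right)^{2} = \left(22 - \frac{26}{15}\right)^{2} = \left(\frac{304}{15}\right)^{2} = \frac{92416}{225}$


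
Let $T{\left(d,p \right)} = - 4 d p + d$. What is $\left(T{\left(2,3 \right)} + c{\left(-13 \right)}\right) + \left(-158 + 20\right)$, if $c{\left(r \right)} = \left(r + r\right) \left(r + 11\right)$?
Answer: $-108$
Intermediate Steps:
$c{\left(r \right)} = 2 r \left(11 + r\right)$
$T{\left(d,p \right)} = d - 4 d p$ ($T{\left(d,p \right)} = - 4 d p + d = d - 4 d p$)
$\left(T{\left(2,3 \right)} + c{\left(-13 \right)}\right) + \left(-158 + 20\right) = \left(2 \left(1 - 12\right) + 2 \left(-13\right) \left(11 - 13\right)\right) + \left(-158 + 20\right) = \left(2 \left(1 - 12\right) + 2 \left(-13\right) \left(-2\right)\right) - 138 = \left(2 \left(-11\right) + 52\right) - 138 = \left(-22 + 52\right) - 138 = 30 - 138 = -108$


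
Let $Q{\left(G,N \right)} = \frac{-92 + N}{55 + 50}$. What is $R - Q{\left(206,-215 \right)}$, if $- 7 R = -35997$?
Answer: $\frac{540262}{105} \approx 5145.4$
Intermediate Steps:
$R = \frac{35997}{7}$ ($R = \left(- \frac{1}{7}\right) \left(-35997\right) = \frac{35997}{7} \approx 5142.4$)
$Q{\left(G,N \right)} = - \frac{92}{105} + \frac{N}{105}$ ($Q{\left(G,N \right)} = \frac{-92 + N}{105} = \left(-92 + N\right) \frac{1}{105} = - \frac{92}{105} + \frac{N}{105}$)
$R - Q{\left(206,-215 \right)} = \frac{35997}{7} - \left(- \frac{92}{105} + \frac{1}{105} \left(-215\right)\right) = \frac{35997}{7} - \left(- \frac{92}{105} - \frac{43}{21}\right) = \frac{35997}{7} - - \frac{307}{105} = \frac{35997}{7} + \frac{307}{105} = \frac{540262}{105}$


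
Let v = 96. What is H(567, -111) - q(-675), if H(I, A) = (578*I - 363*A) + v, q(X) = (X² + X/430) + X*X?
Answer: -46709475/86 ≈ -5.4313e+5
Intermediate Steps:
q(X) = 2*X² + X/430 (q(X) = (X² + X/430) + X² = 2*X² + X/430)
H(I, A) = 96 - 363*A + 578*I (H(I, A) = (578*I - 363*A) + 96 = (-363*A + 578*I) + 96 = 96 - 363*A + 578*I)
H(567, -111) - q(-675) = (96 - 363*(-111) + 578*567) - (-675)*(1 + 860*(-675))/430 = (96 + 40293 + 327726) - (-675)*(1 - 580500)/430 = 368115 - (-675)*(-580499)/430 = 368115 - 1*78367365/86 = 368115 - 78367365/86 = -46709475/86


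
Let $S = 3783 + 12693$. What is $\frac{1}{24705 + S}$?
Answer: $\frac{1}{41181} \approx 2.4283 \cdot 10^{-5}$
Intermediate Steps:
$S = 16476$
$\frac{1}{24705 + S} = \frac{1}{24705 + 16476} = \frac{1}{41181}$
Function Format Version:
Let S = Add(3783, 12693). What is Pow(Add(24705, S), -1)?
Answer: Rational(1, 41181) ≈ 2.4283e-5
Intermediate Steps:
S = 16476
Pow(Add(24705, S), -1) = Pow(Add(24705, 16476), -1) = Pow(41181, -1) = Rational(1, 41181)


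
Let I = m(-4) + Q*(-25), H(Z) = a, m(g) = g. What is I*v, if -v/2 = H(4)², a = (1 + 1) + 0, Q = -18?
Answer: -3568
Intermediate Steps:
a = 2 (a = 2 + 0 = 2)
H(Z) = 2
v = -8 (v = -2*2² = -2*4 = -8)
I = 446 (I = -4 - 18*(-25) = -4 + 450 = 446)
I*v = 446*(-8) = -3568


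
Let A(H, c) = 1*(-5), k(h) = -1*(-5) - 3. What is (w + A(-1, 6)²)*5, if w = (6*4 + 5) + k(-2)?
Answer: 280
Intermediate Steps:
k(h) = 2 (k(h) = 5 - 3 = 2)
A(H, c) = -5
w = 31 (w = (6*4 + 5) + 2 = (24 + 5) + 2 = 29 + 2 = 31)
(w + A(-1, 6)²)*5 = (31 + (-5)²)*5 = (31 + 25)*5 = 56*5 = 280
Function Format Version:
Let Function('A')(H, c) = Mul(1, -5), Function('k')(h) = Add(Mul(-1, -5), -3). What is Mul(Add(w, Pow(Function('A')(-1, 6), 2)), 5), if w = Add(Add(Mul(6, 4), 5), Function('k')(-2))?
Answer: 280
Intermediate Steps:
Function('k')(h) = 2 (Function('k')(h) = Add(5, -3) = 2)
Function('A')(H, c) = -5
w = 31 (w = Add(Add(Mul(6, 4), 5), 2) = Add(Add(24, 5), 2) = Add(29, 2) = 31)
Mul(Add(w, Pow(Function('A')(-1, 6), 2)), 5) = Mul(Add(31, Pow(-5, 2)), 5) = Mul(Add(31, 25), 5) = Mul(56, 5) = 280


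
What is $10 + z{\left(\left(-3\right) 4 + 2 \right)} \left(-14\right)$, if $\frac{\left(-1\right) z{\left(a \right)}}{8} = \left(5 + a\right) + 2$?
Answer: $-326$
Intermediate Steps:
$z{\left(a \right)} = -56 - 8 a$ ($z{\left(a \right)} = - 8 \left(\left(5 + a\right) + 2\right) = - 8 \left(7 + a\right) = -56 - 8 a$)
$10 + z{\left(\left(-3\right) 4 + 2 \right)} \left(-14\right) = 10 + \left(-56 - 8 \left(\left(-3\right) 4 + 2\right)\right) \left(-14\right) = 10 + \left(-56 - 8 \left(-12 + 2\right)\right) \left(-14\right) = 10 + \left(-56 - -80\right) \left(-14\right) = 10 + \left(-56 + 80\right) \left(-14\right) = 10 + 24 \left(-14\right) = 10 - 336 = -326$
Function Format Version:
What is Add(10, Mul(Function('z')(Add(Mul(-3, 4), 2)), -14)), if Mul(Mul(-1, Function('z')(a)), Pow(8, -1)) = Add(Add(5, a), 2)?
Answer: -326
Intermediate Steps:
Function('z')(a) = Add(-56, Mul(-8, a)) (Function('z')(a) = Mul(-8, Add(Add(5, a), 2)) = Mul(-8, Add(7, a)) = Add(-56, Mul(-8, a)))
Add(10, Mul(Function('z')(Add(Mul(-3, 4), 2)), -14)) = Add(10, Mul(Add(-56, Mul(-8, Add(Mul(-3, 4), 2))), -14)) = Add(10, Mul(Add(-56, Mul(-8, Add(-12, 2))), -14)) = Add(10, Mul(Add(-56, Mul(-8, -10)), -14)) = Add(10, Mul(Add(-56, 80), -14)) = Add(10, Mul(24, -14)) = Add(10, -336) = -326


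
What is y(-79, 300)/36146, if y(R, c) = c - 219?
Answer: 81/36146 ≈ 0.0022409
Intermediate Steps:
y(R, c) = -219 + c
y(-79, 300)/36146 = (-219 + 300)/36146 = 81*(1/36146) = 81/36146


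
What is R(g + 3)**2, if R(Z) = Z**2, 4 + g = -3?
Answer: 256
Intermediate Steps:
g = -7 (g = -4 - 3 = -7)
R(g + 3)**2 = ((-7 + 3)**2)**2 = ((-4)**2)**2 = 16**2 = 256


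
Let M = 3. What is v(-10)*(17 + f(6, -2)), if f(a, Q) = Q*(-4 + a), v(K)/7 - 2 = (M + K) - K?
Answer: 455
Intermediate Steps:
v(K) = 35 (v(K) = 14 + 7*((3 + K) - K) = 14 + 7*3 = 14 + 21 = 35)
v(-10)*(17 + f(6, -2)) = 35*(17 - 2*(-4 + 6)) = 35*(17 - 2*2) = 35*(17 - 4) = 35*13 = 455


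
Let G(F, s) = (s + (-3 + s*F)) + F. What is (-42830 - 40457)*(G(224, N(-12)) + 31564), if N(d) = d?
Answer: -2422402395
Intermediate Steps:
G(F, s) = -3 + F + s + F*s (G(F, s) = (s + (-3 + F*s)) + F = (-3 + s + F*s) + F = -3 + F + s + F*s)
(-42830 - 40457)*(G(224, N(-12)) + 31564) = (-42830 - 40457)*((-3 + 224 - 12 + 224*(-12)) + 31564) = -83287*((-3 + 224 - 12 - 2688) + 31564) = -83287*(-2479 + 31564) = -83287*29085 = -2422402395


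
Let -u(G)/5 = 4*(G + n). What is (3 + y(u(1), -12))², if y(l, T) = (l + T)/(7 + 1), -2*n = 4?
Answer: 16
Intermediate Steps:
n = -2 (n = -½*4 = -2)
u(G) = 40 - 20*G (u(G) = -20*(G - 2) = -20*(-2 + G) = -5*(-8 + 4*G) = 40 - 20*G)
y(l, T) = T/8 + l/8 (y(l, T) = (T + l)/8 = (T + l)*(⅛) = T/8 + l/8)
(3 + y(u(1), -12))² = (3 + ((⅛)*(-12) + (40 - 20*1)/8))² = (3 + (-3/2 + (40 - 20)/8))² = (3 + (-3/2 + (⅛)*20))² = (3 + (-3/2 + 5/2))² = (3 + 1)² = 4² = 16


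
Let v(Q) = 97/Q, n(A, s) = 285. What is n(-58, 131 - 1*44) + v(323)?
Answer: 92152/323 ≈ 285.30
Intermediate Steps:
n(-58, 131 - 1*44) + v(323) = 285 + 97/323 = 92152/323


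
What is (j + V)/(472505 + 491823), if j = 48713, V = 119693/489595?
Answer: 2981220116/59016270895 ≈ 0.050515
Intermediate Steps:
V = 119693/489595 (V = 119693*(1/489595) = 119693/489595 ≈ 0.24447)
(j + V)/(472505 + 491823) = (48713 + 119693/489595)/(472505 + 491823) = (23849760928/489595)/964328 = (23849760928/489595)*(1/964328) = 2981220116/59016270895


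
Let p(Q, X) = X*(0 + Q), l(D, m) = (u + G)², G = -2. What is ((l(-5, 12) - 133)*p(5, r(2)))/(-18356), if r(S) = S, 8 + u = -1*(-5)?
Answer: 270/4589 ≈ 0.058836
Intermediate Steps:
u = -3 (u = -8 - 1*(-5) = -8 + 5 = -3)
l(D, m) = 25 (l(D, m) = (-3 - 2)² = (-5)² = 25)
p(Q, X) = Q*X (p(Q, X) = X*Q = Q*X)
((l(-5, 12) - 133)*p(5, r(2)))/(-18356) = ((25 - 133)*(5*2))/(-18356) = -108*10*(-1/18356) = -1080*(-1/18356) = 270/4589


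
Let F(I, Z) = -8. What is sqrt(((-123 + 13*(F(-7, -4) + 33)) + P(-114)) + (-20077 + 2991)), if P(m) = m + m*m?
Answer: I*sqrt(4002) ≈ 63.261*I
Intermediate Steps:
P(m) = m + m**2
sqrt(((-123 + 13*(F(-7, -4) + 33)) + P(-114)) + (-20077 + 2991)) = sqrt(((-123 + 13*(-8 + 33)) - 114*(1 - 114)) + (-20077 + 2991)) = sqrt(((-123 + 13*25) - 114*(-113)) - 17086) = sqrt(((-123 + 325) + 12882) - 17086) = sqrt((202 + 12882) - 17086) = sqrt(13084 - 17086) = sqrt(-4002) = I*sqrt(4002)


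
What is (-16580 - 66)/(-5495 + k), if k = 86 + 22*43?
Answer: 16646/4463 ≈ 3.7298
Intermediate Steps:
k = 1032 (k = 86 + 946 = 1032)
(-16580 - 66)/(-5495 + k) = (-16580 - 66)/(-5495 + 1032) = -16646/(-4463) = -16646*(-1/4463) = 16646/4463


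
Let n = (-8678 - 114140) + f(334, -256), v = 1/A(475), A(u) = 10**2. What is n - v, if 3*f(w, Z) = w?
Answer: -36812003/300 ≈ -1.2271e+5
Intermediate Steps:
A(u) = 100
f(w, Z) = w/3
v = 1/100 ≈ 0.010000
n = -368120/3 (n = (-8678 - 114140) + (1/3)*334 = -122818 + 334/3 = -368120/3 ≈ -1.2271e+5)
n - v = -368120/3 - 1*1/100 = -368120/3 - 1/100 = -36812003/300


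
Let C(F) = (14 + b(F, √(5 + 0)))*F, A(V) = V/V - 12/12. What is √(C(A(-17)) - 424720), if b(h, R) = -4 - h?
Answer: 4*I*√26545 ≈ 651.71*I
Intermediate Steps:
A(V) = 0 (A(V) = 1 - 12*1/12 = 1 - 1 = 0)
C(F) = F*(10 - F) (C(F) = (14 + (-4 - F))*F = (10 - F)*F = F*(10 - F))
√(C(A(-17)) - 424720) = √(0*(10 - 1*0) - 424720) = √(0*(10 + 0) - 424720) = √(0*10 - 424720) = √(0 - 424720) = √(-424720) = 4*I*√26545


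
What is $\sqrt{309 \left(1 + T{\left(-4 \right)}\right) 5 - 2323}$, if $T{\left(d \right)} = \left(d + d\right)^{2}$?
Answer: $\sqrt{98102} \approx 313.21$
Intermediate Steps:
$T{\left(d \right)} = 4 d^{2}$ ($T{\left(d \right)} = \left(2 d\right)^{2} = 4 d^{2}$)
$\sqrt{309 \left(1 + T{\left(-4 \right)}\right) 5 - 2323} = \sqrt{309 \left(1 + 4 \left(-4\right)^{2}\right) 5 - 2323} = \sqrt{309 \left(1 + 4 \cdot 16\right) 5 - 2323} = \sqrt{309 \left(1 + 64\right) 5 - 2323} = \sqrt{309 \cdot 65 \cdot 5 - 2323} = \sqrt{309 \cdot 325 - 2323} = \sqrt{100425 - 2323} = \sqrt{98102}$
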